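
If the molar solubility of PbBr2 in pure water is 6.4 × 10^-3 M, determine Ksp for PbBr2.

PbBr2(s) <=> Pb^2+ + 2 Br^-
If s mol/L of PbBr2 dissolves, [Pb^2+] = s and [Br^-] = 2s.
Ksp = [Pb^2+][Br^-]^2
So Ksp = s × (2s)^2 = 4s^3
With s = 6.4 × 10^-3: Ksp = 1.0 × 10^-6

1.0e-6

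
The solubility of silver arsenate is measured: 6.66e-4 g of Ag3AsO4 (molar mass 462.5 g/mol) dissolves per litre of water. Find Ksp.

Molar solubility s = (6.66 x 10^-4 g/L) / (462.5 g/mol) = 1.440 × 10^-6 M.
Ag3AsO4(s) ⇌ 3 Ag^+(aq) + AsO4^3-(aq)
If s mol/L of Ag3AsO4 dissolves, [Ag^+] = 3s and [AsO4^3-] = s.
Ksp = [Ag^+]^3[AsO4^3-]
Substituting: Ksp = (3s)^3s = 27s^4
Ksp = 27 × (1.440 × 10^-6)^4 = 1.16 × 10^-22

Ksp = 1.16 × 10^-22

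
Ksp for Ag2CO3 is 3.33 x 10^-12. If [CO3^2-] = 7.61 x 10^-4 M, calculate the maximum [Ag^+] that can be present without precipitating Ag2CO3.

6.61e-5 M

Ag2CO3(s) <=> 2 Ag^+(aq) + CO3^2-(aq)
Ksp = [Ag^+]^2[CO3^2-]
Precipitation begins when Q = Ksp. With [CO3^2-] = 7.61 x 10^-4 M:
3.33 x 10^-12 = (7.61 x 10^-4) × [Ag^+]^2
[Ag^+] = (3.33 x 10^-12 / 7.61 × 10^-4)^(1/2) = 6.61 × 10^-5 M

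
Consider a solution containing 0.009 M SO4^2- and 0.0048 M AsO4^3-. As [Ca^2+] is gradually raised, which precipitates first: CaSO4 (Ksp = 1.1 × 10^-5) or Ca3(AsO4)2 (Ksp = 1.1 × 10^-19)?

Each salt begins to precipitate when Q = Ksp, i.e. when [Ca^2+] reaches its threshold.
For CaSO4: 1.1 × 10^-5 = 0.009 × [Ca^2+]  ⇒  [Ca^2+] = 1.2 x 10^-3 M.
For Ca3(AsO4)2: 1.1 × 10^-19 = (0.0048)^2 × [Ca^2+]^3  ⇒  [Ca^2+] = 1.7 × 10^-5 M.
The salt with the lower threshold [Ca^2+] precipitates first: Ca3(AsO4)2.

Ca3(AsO4)2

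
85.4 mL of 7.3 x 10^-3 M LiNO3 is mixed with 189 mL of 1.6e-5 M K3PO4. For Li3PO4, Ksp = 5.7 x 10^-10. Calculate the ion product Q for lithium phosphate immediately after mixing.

1.3e-13

Total volume = 85.4 + 189 = 274.4 mL.
[Li^+] = 7.3 × 10^-3 × (85.4/274.4) = 2.27 x 10^-3 M
[PO4^3-] = 1.6 × 10^-5 × (189/274.4) = 1.10 x 10^-5 M
Li3PO4(s) <=> 3 Li^+(aq) + PO4^3-(aq), so Q = [Li^+]^3[PO4^3-]
Q = (2.27 × 10^-3)^3(1.10 × 10^-5) = 1.3 × 10^-13
Q < Ksp, so no precipitate of Li3PO4 forms.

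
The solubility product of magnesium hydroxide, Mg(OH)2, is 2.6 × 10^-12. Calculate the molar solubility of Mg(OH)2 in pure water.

8.7 × 10^-5 M

Mg(OH)2(s) ⇌ Mg^2+(aq) + 2 OH^-(aq)
Ksp = [Mg^2+][OH^-]^2
With molar solubility s: [Mg^2+] = s, [OH^-] = 2s.
Substituting: Ksp = s(2s)^2 = 4s^3
Solving, s = (2.6 × 10^-12/4)^(1/3) = 8.7 × 10^-5 M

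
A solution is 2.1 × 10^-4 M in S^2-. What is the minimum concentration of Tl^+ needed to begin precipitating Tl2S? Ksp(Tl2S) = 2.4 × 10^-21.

Tl2S(s) ⇌ 2 Tl^+ + S^2-
Ksp = [Tl^+]^2[S^2-]
Precipitation begins when Q = Ksp. With [S^2-] = 2.1 × 10^-4 M:
2.4 × 10^-21 = (2.1 × 10^-4) × [Tl^+]^2
[Tl^+] = (2.4 × 10^-21 / 2.1 × 10^-4)^(1/2) = 3.4 × 10^-9 M

[Tl^+] ≈ 3.4 x 10^-9 M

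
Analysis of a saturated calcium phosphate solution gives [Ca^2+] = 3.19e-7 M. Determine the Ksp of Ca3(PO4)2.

Ksp = 1.47 × 10^-33

Ca3(PO4)2(s) ⇌ 3 Ca^2+ + 2 PO4^3-
Stoichiometry gives [PO4^3-] = (2/3)[Ca^2+] = 2.127 × 10^-7 M.
Ksp = [Ca^2+]^3[PO4^3-]^2
Ksp = (3.19 x 10^-7)^3 × (2.127 × 10^-7)^2 = 1.47 × 10^-33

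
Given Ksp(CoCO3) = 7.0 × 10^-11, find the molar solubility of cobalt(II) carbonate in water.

CoCO3(s) <=> Co^2+(aq) + CO3^2-(aq)
Ksp = [Co^2+][CO3^2-]
With molar solubility s: [Co^2+] = s, [CO3^2-] = s.
Ksp = s^2
s = (7.0 × 10^-11)^(1/2) = 8.4 × 10^-6 M

s ≈ 8.4 x 10^-6 M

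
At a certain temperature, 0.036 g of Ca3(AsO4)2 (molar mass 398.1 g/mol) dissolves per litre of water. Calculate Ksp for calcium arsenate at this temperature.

Molar solubility s = (3.6 × 10^-2 g/L) / (398.1 g/mol) = 9.04 × 10^-5 M.
Ca3(AsO4)2(s) <=> 3 Ca^2+ + 2 AsO4^3-
For each mole of Ca3(AsO4)2 that dissolves: [Ca^2+] = 3s, [AsO4^3-] = 2s.
Ksp = [Ca^2+]^3[AsO4^3-]^2
So Ksp = (3s)^3 × (2s)^2 = 108s^5
With s = 9.04 × 10^-5: Ksp = 6.5 x 10^-19

Ksp ≈ 6.5 × 10^-19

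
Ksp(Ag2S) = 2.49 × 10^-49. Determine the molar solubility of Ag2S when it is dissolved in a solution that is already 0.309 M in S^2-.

s ≈ 4.49e-25 M

Ag2S(s) <=> 2 Ag^+(aq) + S^2-(aq)
Ksp = [Ag^+]^2[S^2-]
Let s = moles of Ag2S that dissolve per litre. [Ag^+] = 2s, [S^2-] = 0.309 + s ≈ 0.309 (common-ion effect: S^2- is already 0.309 M).
Ksp ≈ (2s)^2 × 0.309
s = 4.49 x 10^-25 M
Check: s = 4.5 x 10^-25 ≪ 0.309, so the approximation is valid.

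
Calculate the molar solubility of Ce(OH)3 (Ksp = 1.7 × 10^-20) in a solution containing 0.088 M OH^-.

2.5 × 10^-17 M

Ce(OH)3(s) ⇌ Ce^3+ + 3 OH^-
Ksp = [Ce^3+][OH^-]^3
If s mol/L dissolves here, [Ce^3+] = s, [OH^-] = 0.088 + 3s ≈ 0.088 (since the OH^- already present dominates).
Ksp ≈ s × (0.088)^3
s = 2.5 × 10^-17 M
Check: 3s = 7.5 × 10^-17 ≪ 0.088, so the approximation is valid.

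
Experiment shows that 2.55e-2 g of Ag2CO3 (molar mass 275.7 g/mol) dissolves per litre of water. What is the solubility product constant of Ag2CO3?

Molar solubility s = (2.55 × 10^-2 g/L) / (275.7 g/mol) = 9.249 × 10^-5 M.
Ag2CO3(s) ⇌ 2 Ag^+(aq) + CO3^2-(aq)
Let s = molar solubility. Then [Ag^+] = 2s and [CO3^2-] = s.
Ksp = [Ag^+]^2[CO3^2-]
Ksp = (2s)^2s = 4s^3
With s = 9.249 × 10^-5: Ksp = 3.16 × 10^-12

3.16 × 10^-12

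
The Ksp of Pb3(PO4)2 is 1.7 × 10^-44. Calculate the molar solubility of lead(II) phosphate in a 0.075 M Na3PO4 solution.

4.8 × 10^-15 M

Pb3(PO4)2(s) <=> 3 Pb^2+(aq) + 2 PO4^3-(aq)
Ksp = [Pb^2+]^3[PO4^3-]^2
Let s = moles of Pb3(PO4)2 that dissolve per litre. [Pb^2+] = 3s, [PO4^3-] = 0.075 + 2s ≈ 0.075 (Ksp is small, so little additional dissolves).
Ksp ≈ (3s)^3 × (0.075)^2
s = 4.8 × 10^-15 M
Check: 2s = 9.6 x 10^-15 ≪ 0.075, so the approximation is valid.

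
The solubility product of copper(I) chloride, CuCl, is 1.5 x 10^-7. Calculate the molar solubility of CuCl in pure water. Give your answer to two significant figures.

CuCl(s) ⇌ Cu^+(aq) + Cl^-(aq)
Ksp = [Cu^+][Cl^-]
For each mole of CuCl that dissolves: [Cu^+] = s, [Cl^-] = s.
Ksp = s^2
s = (1.5 x 10^-7)^(1/2) = 3.9 x 10^-4 M

s = 3.9e-4 M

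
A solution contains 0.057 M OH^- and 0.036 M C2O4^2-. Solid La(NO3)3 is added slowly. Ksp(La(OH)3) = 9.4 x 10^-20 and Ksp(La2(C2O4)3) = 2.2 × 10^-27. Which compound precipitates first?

La(OH)3

Precipitation of each salt starts when its ion product equals its Ksp.
For La(OH)3: 9.4 x 10^-20 = (0.057)^3 × [La^3+]  ⇒  [La^3+] = 5.1 x 10^-16 M.
For La2(C2O4)3: 2.2 × 10^-27 = (0.036)^3 × [La^3+]^2  ⇒  [La^3+] = 6.9 × 10^-12 M.
The salt with the lower threshold [La^3+] precipitates first: La(OH)3.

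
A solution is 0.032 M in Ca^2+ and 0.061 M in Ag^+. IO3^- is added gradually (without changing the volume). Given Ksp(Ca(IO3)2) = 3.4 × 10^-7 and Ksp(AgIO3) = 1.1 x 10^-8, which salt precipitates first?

Each salt begins to precipitate when Q = Ksp, i.e. when [IO3^-] reaches its threshold.
For Ca(IO3)2: 3.4 × 10^-7 = 0.032 × [IO3^-]^2  ⇒  [IO3^-] = 3.3 × 10^-3 M.
For AgIO3: 1.1 x 10^-8 = 0.061 × [IO3^-]  ⇒  [IO3^-] = 1.8 x 10^-7 M.
The salt with the lower threshold [IO3^-] precipitates first: AgIO3.

AgIO3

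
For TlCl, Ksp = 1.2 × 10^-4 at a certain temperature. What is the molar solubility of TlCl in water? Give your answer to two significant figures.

s ≈ 0.011 M

TlCl(s) <=> Tl^+ + Cl^-
Ksp = [Tl^+][Cl^-]
If s mol/L of TlCl dissolves, [Tl^+] = s and [Cl^-] = s.
Ksp = s × s = s^2
s = (1.2 × 10^-4)^(1/2) = 1.1 × 10^-2 M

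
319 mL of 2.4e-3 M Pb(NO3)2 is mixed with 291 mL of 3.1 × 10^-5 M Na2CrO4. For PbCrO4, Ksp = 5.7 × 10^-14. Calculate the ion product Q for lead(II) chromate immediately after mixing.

Q = 1.9e-8

Total volume = 319 + 291 = 610 mL.
[Pb^2+] = 2.4 × 10^-3 × (319/610) = 1.26 × 10^-3 M
[CrO4^2-] = 3.1 × 10^-5 × (291/610) = 1.48 x 10^-5 M
PbCrO4(s) ⇌ Pb^2+ + CrO4^2-, so Q = [Pb^2+][CrO4^2-]
Q = (1.26 × 10^-3)(1.48 x 10^-5) = 1.9 × 10^-8
Q > Ksp, so PbCrO4 will precipitate.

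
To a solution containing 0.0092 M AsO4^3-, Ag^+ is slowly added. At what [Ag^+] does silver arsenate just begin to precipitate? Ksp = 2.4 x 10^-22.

Ag3AsO4(s) ⇌ 3 Ag^+(aq) + AsO4^3-(aq)
Ksp = [Ag^+]^3[AsO4^3-]
Precipitation begins when Q = Ksp. With [AsO4^3-] = 0.0092 M:
2.4 x 10^-22 = (0.0092) × [Ag^+]^3
[Ag^+] = (2.4 x 10^-22 / 9.2 × 10^-3)^(1/3) = 3.0 × 10^-7 M

[Ag^+] = 3.0e-7 M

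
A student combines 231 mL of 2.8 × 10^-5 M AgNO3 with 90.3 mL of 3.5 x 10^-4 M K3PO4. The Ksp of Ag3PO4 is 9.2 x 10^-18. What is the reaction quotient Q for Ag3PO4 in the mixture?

Total volume = 231 + 90.3 = 321.3 mL.
[Ag^+] = 2.8 × 10^-5 × (231/321.3) = 2.01 × 10^-5 M
[PO4^3-] = 3.5 × 10^-4 × (90.3/321.3) = 9.84 × 10^-5 M
Ag3PO4(s) <=> 3 Ag^+(aq) + PO4^3-(aq), so Q = [Ag^+]^3[PO4^3-]
Q = (2.01 × 10^-5)^3(9.84 × 10^-5) = 8.0 × 10^-19
Q < Ksp, so no precipitate of Ag3PO4 forms.

Q = 8.0 × 10^-19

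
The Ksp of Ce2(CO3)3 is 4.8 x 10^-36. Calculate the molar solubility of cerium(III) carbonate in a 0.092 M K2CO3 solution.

Ce2(CO3)3(s) ⇌ 2 Ce^3+ + 3 CO3^2-
Ksp = [Ce^3+]^2[CO3^2-]^3
Let s = moles of Ce2(CO3)3 that dissolve per litre. [Ce^3+] = 2s, [CO3^2-] = 0.092 + 3s ≈ 0.092 (common-ion effect: CO3^2- is already 0.092 M).
Ksp ≈ (2s)^2 × (0.092)^3
s = 3.9 × 10^-17 M
Check: 3s = 1.2 x 10^-16 ≪ 0.092, so the approximation is valid.

3.9 x 10^-17 M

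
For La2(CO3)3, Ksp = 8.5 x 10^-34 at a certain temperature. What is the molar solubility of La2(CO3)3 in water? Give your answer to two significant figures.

9.5 × 10^-8 M

La2(CO3)3(s) ⇌ 2 La^3+(aq) + 3 CO3^2-(aq)
Ksp = [La^3+]^2[CO3^2-]^3
With molar solubility s: [La^3+] = 2s, [CO3^2-] = 3s.
Ksp = (2s)^2(3s)^3 = 108s^5
s = (8.5 x 10^-34 / 108)^(1/5) = 9.5 x 10^-8 M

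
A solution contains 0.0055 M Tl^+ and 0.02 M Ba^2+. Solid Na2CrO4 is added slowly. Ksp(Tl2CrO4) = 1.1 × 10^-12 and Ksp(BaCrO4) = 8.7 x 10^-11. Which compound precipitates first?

BaCrO4

Each salt begins to precipitate when Q = Ksp, i.e. when [CrO4^2-] reaches its threshold.
For Tl2CrO4: 1.1 × 10^-12 = (0.0055)^2 × [CrO4^2-]  ⇒  [CrO4^2-] = 3.6 × 10^-8 M.
For BaCrO4: 8.7 x 10^-11 = 0.02 × [CrO4^2-]  ⇒  [CrO4^2-] = 4.4 × 10^-9 M.
The salt with the lower threshold [CrO4^2-] precipitates first: BaCrO4.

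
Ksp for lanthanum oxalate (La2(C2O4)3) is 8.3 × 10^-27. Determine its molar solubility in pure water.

La2(C2O4)3(s) ⇌ 2 La^3+ + 3 C2O4^2-
Ksp = [La^3+]^2[C2O4^2-]^3
Let s = molar solubility. Then [La^3+] = 2s and [C2O4^2-] = 3s.
Substituting: Ksp = (2s)^2(3s)^3 = 108s^5
s = (8.3 × 10^-27 / 108)^(1/5) = 2.4 × 10^-6 M

2.4 × 10^-6 M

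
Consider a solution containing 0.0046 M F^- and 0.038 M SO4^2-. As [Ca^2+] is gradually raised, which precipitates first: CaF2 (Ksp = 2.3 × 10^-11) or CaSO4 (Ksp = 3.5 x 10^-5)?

CaF2

Precipitation of each salt starts when its ion product equals its Ksp.
For CaF2: 2.3 × 10^-11 = (0.0046)^2 × [Ca^2+]  ⇒  [Ca^2+] = 1.1 x 10^-6 M.
For CaSO4: 3.5 x 10^-5 = 0.038 × [Ca^2+]  ⇒  [Ca^2+] = 9.2 x 10^-4 M.
The salt with the lower threshold [Ca^2+] precipitates first: CaF2.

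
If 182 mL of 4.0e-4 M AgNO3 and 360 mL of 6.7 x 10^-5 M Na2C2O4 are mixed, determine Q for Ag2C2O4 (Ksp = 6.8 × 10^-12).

Total volume = 182 + 360 = 542 mL.
[Ag^+] = 4.0 × 10^-4 × (182/542) = 1.34 x 10^-4 M
[C2O4^2-] = 6.7 x 10^-5 × (360/542) = 4.45 × 10^-5 M
Ag2C2O4(s) <=> 2 Ag^+ + C2O4^2-, so Q = [Ag^+]^2[C2O4^2-]
Q = (1.34 × 10^-4)^2(4.45 × 10^-5) = 8.0 × 10^-13
Q < Ksp, so no precipitate of Ag2C2O4 forms.

Q ≈ 8.0 × 10^-13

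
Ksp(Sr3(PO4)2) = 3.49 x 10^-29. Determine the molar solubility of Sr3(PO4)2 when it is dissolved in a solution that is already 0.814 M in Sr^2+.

Sr3(PO4)2(s) ⇌ 3 Sr^2+ + 2 PO4^3-
Ksp = [Sr^2+]^3[PO4^3-]^2
Let s be the molar solubility in this solution. [Sr^2+] = 0.814 + 3s ≈ 0.814, [PO4^3-] = 2s (common-ion effect: Sr^2+ is already 0.814 M).
Ksp ≈ (0.814)^3 × (2s)^2
s = 4.02 x 10^-15 M
Check: 3s = 1.2 × 10^-14 ≪ 0.814, so the approximation is valid.

4.02e-15 M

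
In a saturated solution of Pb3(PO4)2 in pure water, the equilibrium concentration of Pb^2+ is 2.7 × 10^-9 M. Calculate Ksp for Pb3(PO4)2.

Pb3(PO4)2(s) ⇌ 3 Pb^2+(aq) + 2 PO4^3-(aq)
Stoichiometry gives [PO4^3-] = (2/3)[Pb^2+] = 1.80 x 10^-9 M.
Ksp = [Pb^2+]^3[PO4^3-]^2
Ksp = (2.7 × 10^-9)^3 × (1.80 x 10^-9)^2 = 6.4 × 10^-44

Ksp ≈ 6.4e-44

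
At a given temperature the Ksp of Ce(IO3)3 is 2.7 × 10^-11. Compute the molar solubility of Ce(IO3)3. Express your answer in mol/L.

Ce(IO3)3(s) ⇌ Ce^3+ + 3 IO3^-
Ksp = [Ce^3+][IO3^-]^3
For each mole of Ce(IO3)3 that dissolves: [Ce^3+] = s, [IO3^-] = 3s.
So Ksp = s × (3s)^3 = 27s^4
s^4 = 2.7 × 10^-11 / 27, so s = 1.0 × 10^-3 M

s ≈ 1.0 × 10^-3 M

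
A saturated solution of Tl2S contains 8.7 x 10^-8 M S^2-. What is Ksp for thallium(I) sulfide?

2.6e-21

Tl2S(s) ⇌ 2 Tl^+ + S^2-
Stoichiometry gives [Tl^+] = (2/1)[S^2-] = 1.74 × 10^-7 M.
Ksp = [Tl^+]^2[S^2-]
Ksp = (1.74 × 10^-7)^2 × 8.7 × 10^-8 = 2.6 × 10^-21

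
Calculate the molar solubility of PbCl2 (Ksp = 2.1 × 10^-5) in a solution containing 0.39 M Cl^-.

1.4 × 10^-4 M

PbCl2(s) <=> Pb^2+ + 2 Cl^-
Ksp = [Pb^2+][Cl^-]^2
If s mol/L dissolves here, [Pb^2+] = s, [Cl^-] = 0.39 + 2s ≈ 0.39 (Ksp is small, so little additional dissolves).
Ksp ≈ s × (0.39)^2
s = 1.4 × 10^-4 M
Check: 2s = 2.8 × 10^-4 ≪ 0.39, so the approximation is valid.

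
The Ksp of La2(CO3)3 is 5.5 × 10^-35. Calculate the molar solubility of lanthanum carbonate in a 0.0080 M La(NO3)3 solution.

La2(CO3)3(s) ⇌ 2 La^3+(aq) + 3 CO3^2-(aq)
Ksp = [La^3+]^2[CO3^2-]^3
Let s = moles of La2(CO3)3 that dissolve per litre. [La^3+] = 0.0080 + 2s ≈ 0.0080, [CO3^2-] = 3s (common-ion effect: La^3+ is already 0.0080 M).
Ksp ≈ (0.0080)^2 × (3s)^3
s = 3.2 x 10^-11 M
Check: 2s = 6.3 × 10^-11 ≪ 0.0080, so the approximation is valid.

3.2 × 10^-11 M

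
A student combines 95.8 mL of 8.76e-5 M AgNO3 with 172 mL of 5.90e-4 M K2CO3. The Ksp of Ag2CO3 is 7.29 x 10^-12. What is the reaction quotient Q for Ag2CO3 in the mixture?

3.72 × 10^-13

Total volume = 95.8 + 172 = 267.8 mL.
[Ag^+] = 8.76 × 10^-5 × (95.8/267.8) = 3.134 x 10^-5 M
[CO3^2-] = 5.90 × 10^-4 × (172/267.8) = 3.789 × 10^-4 M
Ag2CO3(s) ⇌ 2 Ag^+(aq) + CO3^2-(aq), so Q = [Ag^+]^2[CO3^2-]
Q = (3.134 x 10^-5)^2(3.789 x 10^-4) = 3.72 x 10^-13
Q < Ksp, so no precipitate of Ag2CO3 forms.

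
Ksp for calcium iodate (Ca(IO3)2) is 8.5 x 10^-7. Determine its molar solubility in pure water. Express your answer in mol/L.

Ca(IO3)2(s) <=> Ca^2+ + 2 IO3^-
Ksp = [Ca^2+][IO3^-]^2
Let s = molar solubility. Then [Ca^2+] = s and [IO3^-] = 2s.
So Ksp = s × (2s)^2 = 4s^3
s = (8.5 x 10^-7 / 4)^(1/3) = 6.0 × 10^-3 M

s = 6.0e-3 M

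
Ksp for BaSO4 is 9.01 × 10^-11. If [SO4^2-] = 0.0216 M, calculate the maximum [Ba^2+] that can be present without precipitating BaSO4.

[Ba^2+] = 4.17e-9 M

BaSO4(s) ⇌ Ba^2+(aq) + SO4^2-(aq)
Ksp = [Ba^2+][SO4^2-]
Precipitation begins when Q = Ksp. With [SO4^2-] = 0.0216 M:
9.01 × 10^-11 = (0.0216) × [Ba^2+]
[Ba^2+] = (9.01 × 10^-11 / 2.16 x 10^-2) = 4.17 × 10^-9 M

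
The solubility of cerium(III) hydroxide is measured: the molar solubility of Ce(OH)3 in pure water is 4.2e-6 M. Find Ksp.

Ksp = 8.4 × 10^-21

Ce(OH)3(s) ⇌ Ce^3+ + 3 OH^-
If s mol/L of Ce(OH)3 dissolves, [Ce^3+] = s and [OH^-] = 3s.
Ksp = [Ce^3+][OH^-]^3
Ksp = s(3s)^3 = 27s^4
Ksp = 27 × (4.2 × 10^-6)^4 = 8.4 × 10^-21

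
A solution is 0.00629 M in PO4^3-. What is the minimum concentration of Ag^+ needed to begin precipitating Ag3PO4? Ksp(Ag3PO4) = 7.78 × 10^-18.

Ag3PO4(s) ⇌ 3 Ag^+(aq) + PO4^3-(aq)
Ksp = [Ag^+]^3[PO4^3-]
Precipitation begins when Q = Ksp. With [PO4^3-] = 0.00629 M:
7.78 × 10^-18 = (0.00629) × [Ag^+]^3
[Ag^+] = (7.78 × 10^-18 / 6.29 × 10^-3)^(1/3) = 1.07 × 10^-5 M

1.07 × 10^-5 M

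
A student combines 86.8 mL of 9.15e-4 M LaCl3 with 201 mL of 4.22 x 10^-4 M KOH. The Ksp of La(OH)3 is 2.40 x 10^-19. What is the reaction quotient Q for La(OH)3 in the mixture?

Total volume = 86.8 + 201 = 287.8 mL.
[La^3+] = 9.15 × 10^-4 × (86.8/287.8) = 2.760 × 10^-4 M
[OH^-] = 4.22 x 10^-4 × (201/287.8) = 2.947 x 10^-4 M
La(OH)3(s) ⇌ La^3+ + 3 OH^-, so Q = [La^3+][OH^-]^3
Q = (2.760 × 10^-4)(2.947 × 10^-4)^3 = 7.06 x 10^-15
Q > Ksp, so La(OH)3 will precipitate.

7.06e-15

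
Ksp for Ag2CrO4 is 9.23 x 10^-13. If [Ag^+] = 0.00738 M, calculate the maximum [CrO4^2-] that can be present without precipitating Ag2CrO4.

Ag2CrO4(s) <=> 2 Ag^+ + CrO4^2-
Ksp = [Ag^+]^2[CrO4^2-]
Precipitation begins when Q = Ksp. With [Ag^+] = 0.00738 M:
9.23 x 10^-13 = (0.00738)^2 × [CrO4^2-]
[CrO4^2-] = (9.23 x 10^-13 / 5.446 x 10^-5) = 1.69 x 10^-8 M

1.69 x 10^-8 M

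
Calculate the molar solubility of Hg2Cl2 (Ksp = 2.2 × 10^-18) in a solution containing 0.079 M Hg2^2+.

Hg2Cl2(s) <=> Hg2^2+(aq) + 2 Cl^-(aq)
Ksp = [Hg2^2+][Cl^-]^2
Let s = moles of Hg2Cl2 that dissolve per litre. [Hg2^2+] = 0.079 + s ≈ 0.079, [Cl^-] = 2s (since the Hg2^2+ already present dominates).
Ksp ≈ 0.079 × (2s)^2
s = 2.6 × 10^-9 M
Check: s = 2.6 x 10^-9 ≪ 0.079, so the approximation is valid.

s = 2.6 x 10^-9 M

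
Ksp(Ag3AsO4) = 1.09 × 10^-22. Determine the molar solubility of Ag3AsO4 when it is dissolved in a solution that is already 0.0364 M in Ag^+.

Ag3AsO4(s) ⇌ 3 Ag^+(aq) + AsO4^3-(aq)
Ksp = [Ag^+]^3[AsO4^3-]
Let s = moles of Ag3AsO4 that dissolve per litre. [Ag^+] = 0.0364 + 3s ≈ 0.0364, [AsO4^3-] = s (common-ion effect: Ag^+ is already 0.0364 M).
Ksp ≈ (0.0364)^3 × s
s = 2.26 × 10^-18 M
Check: 3s = 6.8 × 10^-18 ≪ 0.0364, so the approximation is valid.

2.26e-18 M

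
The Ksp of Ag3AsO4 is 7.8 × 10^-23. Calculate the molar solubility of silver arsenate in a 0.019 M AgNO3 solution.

Ag3AsO4(s) ⇌ 3 Ag^+ + AsO4^3-
Ksp = [Ag^+]^3[AsO4^3-]
Let s = moles of Ag3AsO4 that dissolve per litre. [Ag^+] = 0.019 + 3s ≈ 0.019, [AsO4^3-] = s (common-ion effect: Ag^+ is already 0.019 M).
Ksp ≈ (0.019)^3 × s
s = 1.1 × 10^-17 M
Check: 3s = 3.4 x 10^-17 ≪ 0.019, so the approximation is valid.

s ≈ 1.1 × 10^-17 M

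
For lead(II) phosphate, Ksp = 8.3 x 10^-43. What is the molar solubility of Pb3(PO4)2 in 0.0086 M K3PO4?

s = 7.5 x 10^-14 M

Pb3(PO4)2(s) <=> 3 Pb^2+ + 2 PO4^3-
Ksp = [Pb^2+]^3[PO4^3-]^2
Let s = moles of Pb3(PO4)2 that dissolve per litre. [Pb^2+] = 3s, [PO4^3-] = 0.0086 + 2s ≈ 0.0086 (since PO4^3- from K3PO4 dominates).
Ksp ≈ (3s)^3 × (0.0086)^2
s = 7.5 × 10^-14 M
Check: 2s = 1.5 x 10^-13 ≪ 0.0086, so the approximation is valid.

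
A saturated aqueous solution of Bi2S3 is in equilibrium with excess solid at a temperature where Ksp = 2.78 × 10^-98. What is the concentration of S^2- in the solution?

Bi2S3(s) ⇌ 2 Bi^3+ + 3 S^2-
Ksp = [Bi^3+]^2[S^2-]^3
If s mol/L of Bi2S3 dissolves, [Bi^3+] = 2s and [S^2-] = 3s.
So Ksp = (2s)^2 × (3s)^3 = 108s^5
s^5 = 2.78 × 10^-98 / 108, so s = 1.208 × 10^-20 M
[S^2-] = 3s = 3.62 x 10^-20 M

[S^2-] = 3.62 × 10^-20 M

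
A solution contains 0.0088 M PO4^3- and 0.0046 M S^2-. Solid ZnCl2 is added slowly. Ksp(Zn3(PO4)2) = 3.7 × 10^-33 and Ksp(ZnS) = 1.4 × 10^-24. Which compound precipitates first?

Each salt begins to precipitate when Q = Ksp, i.e. when [Zn^2+] reaches its threshold.
For Zn3(PO4)2: 3.7 × 10^-33 = (0.0088)^2 × [Zn^2+]^3  ⇒  [Zn^2+] = 3.6 × 10^-10 M.
For ZnS: 1.4 × 10^-24 = 0.0046 × [Zn^2+]  ⇒  [Zn^2+] = 3.0 × 10^-22 M.
The salt with the lower threshold [Zn^2+] precipitates first: ZnS.

ZnS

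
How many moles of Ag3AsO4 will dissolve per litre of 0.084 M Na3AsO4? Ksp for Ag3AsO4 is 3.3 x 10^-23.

s = 2.4 x 10^-8 M

Ag3AsO4(s) ⇌ 3 Ag^+ + AsO4^3-
Ksp = [Ag^+]^3[AsO4^3-]
Let s be the molar solubility in this solution. [Ag^+] = 3s, [AsO4^3-] = 0.084 + s ≈ 0.084 (common-ion effect: AsO4^3- is already 0.084 M).
Ksp ≈ (3s)^3 × 0.084
s = 2.4 × 10^-8 M
Check: s = 2.4 × 10^-8 ≪ 0.084, so the approximation is valid.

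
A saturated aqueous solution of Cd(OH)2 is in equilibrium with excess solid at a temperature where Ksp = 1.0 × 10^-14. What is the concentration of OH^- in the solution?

[OH^-] ≈ 2.7 x 10^-5 M

Cd(OH)2(s) ⇌ Cd^2+(aq) + 2 OH^-(aq)
Ksp = [Cd^2+][OH^-]^2
With molar solubility s: [Cd^2+] = s, [OH^-] = 2s.
Ksp = s(2s)^2 = 4s^3
s^3 = 1.0 × 10^-14 / 4, so s = 1.36 × 10^-5 M
[OH^-] = 2s = 2.7 × 10^-5 M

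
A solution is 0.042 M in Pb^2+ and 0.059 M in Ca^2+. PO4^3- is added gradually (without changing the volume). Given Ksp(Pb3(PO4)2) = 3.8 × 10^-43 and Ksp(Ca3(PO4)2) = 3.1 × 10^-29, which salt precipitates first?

Precipitation of each salt starts when its ion product equals its Ksp.
For Pb3(PO4)2: 3.8 × 10^-43 = (0.042)^3 × [PO4^3-]^2  ⇒  [PO4^3-] = 7.2 x 10^-20 M.
For Ca3(PO4)2: 3.1 × 10^-29 = (0.059)^3 × [PO4^3-]^2  ⇒  [PO4^3-] = 3.9 × 10^-13 M.
The salt with the lower threshold [PO4^3-] precipitates first: Pb3(PO4)2.

Pb3(PO4)2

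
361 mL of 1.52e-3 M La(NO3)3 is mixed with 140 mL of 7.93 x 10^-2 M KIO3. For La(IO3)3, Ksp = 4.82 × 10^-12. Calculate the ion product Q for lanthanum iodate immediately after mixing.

1.19e-8

Total volume = 361 + 140 = 501 mL.
[La^3+] = 1.52 × 10^-3 × (361/501) = 1.095 x 10^-3 M
[IO3^-] = 7.93 × 10^-2 × (140/501) = 2.216 × 10^-2 M
La(IO3)3(s) ⇌ La^3+(aq) + 3 IO3^-(aq), so Q = [La^3+][IO3^-]^3
Q = (1.095 × 10^-3)(2.216 × 10^-2)^3 = 1.19 x 10^-8
Q > Ksp, so La(IO3)3 will precipitate.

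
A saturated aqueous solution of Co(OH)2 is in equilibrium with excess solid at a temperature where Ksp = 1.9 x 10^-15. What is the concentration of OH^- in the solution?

[OH^-] ≈ 1.6 x 10^-5 M

Co(OH)2(s) ⇌ Co^2+ + 2 OH^-
Ksp = [Co^2+][OH^-]^2
If s mol/L of Co(OH)2 dissolves, [Co^2+] = s and [OH^-] = 2s.
Substituting: Ksp = s(2s)^2 = 4s^3
s = (1.9 x 10^-15 / 4)^(1/3) = 7.80 x 10^-6 M
[OH^-] = 2s = 1.6 x 10^-5 M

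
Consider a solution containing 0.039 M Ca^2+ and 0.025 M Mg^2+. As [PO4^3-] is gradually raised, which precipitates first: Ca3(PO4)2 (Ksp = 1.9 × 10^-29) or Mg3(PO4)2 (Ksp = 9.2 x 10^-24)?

Each salt begins to precipitate when Q = Ksp, i.e. when [PO4^3-] reaches its threshold.
For Ca3(PO4)2: 1.9 × 10^-29 = (0.039)^3 × [PO4^3-]^2  ⇒  [PO4^3-] = 5.7 × 10^-13 M.
For Mg3(PO4)2: 9.2 x 10^-24 = (0.025)^3 × [PO4^3-]^2  ⇒  [PO4^3-] = 7.7 × 10^-10 M.
The salt with the lower threshold [PO4^3-] precipitates first: Ca3(PO4)2.

Ca3(PO4)2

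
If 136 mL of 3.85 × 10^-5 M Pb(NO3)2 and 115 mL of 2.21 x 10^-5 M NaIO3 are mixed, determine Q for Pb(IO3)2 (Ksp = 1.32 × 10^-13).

Total volume = 136 + 115 = 251 mL.
[Pb^2+] = 3.85 × 10^-5 × (136/251) = 2.086 × 10^-5 M
[IO3^-] = 2.21 × 10^-5 × (115/251) = 1.013 × 10^-5 M
Pb(IO3)2(s) ⇌ Pb^2+(aq) + 2 IO3^-(aq), so Q = [Pb^2+][IO3^-]^2
Q = (2.086 × 10^-5)(1.013 x 10^-5)^2 = 2.14 × 10^-15
Q < Ksp, so no precipitate of Pb(IO3)2 forms.

2.14e-15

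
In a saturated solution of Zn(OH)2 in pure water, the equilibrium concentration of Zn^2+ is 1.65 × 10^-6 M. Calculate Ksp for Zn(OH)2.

Zn(OH)2(s) <=> Zn^2+ + 2 OH^-
Stoichiometry gives [OH^-] = (2/1)[Zn^2+] = 3.300 x 10^-6 M.
Ksp = [Zn^2+][OH^-]^2
Ksp = 1.65 × 10^-6 × (3.300 × 10^-6)^2 = 1.80 × 10^-17

Ksp = 1.80 × 10^-17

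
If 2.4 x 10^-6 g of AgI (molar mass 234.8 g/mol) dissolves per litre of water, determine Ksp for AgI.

Ksp ≈ 1.0e-16

Molar solubility s = (2.4 × 10^-6 g/L) / (234.8 g/mol) = 1.02 × 10^-8 M.
AgI(s) ⇌ Ag^+(aq) + I^-(aq)
For each mole of AgI that dissolves: [Ag^+] = s, [I^-] = s.
Ksp = [Ag^+][I^-]
Ksp = (s)(s) = s^2
With s = 1.02 × 10^-8: Ksp = 1.0 × 10^-16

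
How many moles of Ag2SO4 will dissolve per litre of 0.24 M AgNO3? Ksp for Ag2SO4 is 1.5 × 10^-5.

s = 2.6 × 10^-4 M

Ag2SO4(s) ⇌ 2 Ag^+(aq) + SO4^2-(aq)
Ksp = [Ag^+]^2[SO4^2-]
If s mol/L dissolves here, [Ag^+] = 0.24 + 2s ≈ 0.24, [SO4^2-] = s (Ksp is small, so little additional dissolves).
Ksp ≈ (0.24)^2 × s
s = 2.6 × 10^-4 M
Check: 2s = 5.2 x 10^-4 ≪ 0.24, so the approximation is valid.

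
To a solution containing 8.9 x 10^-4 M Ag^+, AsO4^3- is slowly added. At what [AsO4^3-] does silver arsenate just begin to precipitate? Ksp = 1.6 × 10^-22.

[AsO4^3-] ≈ 2.3 × 10^-13 M

Ag3AsO4(s) ⇌ 3 Ag^+(aq) + AsO4^3-(aq)
Ksp = [Ag^+]^3[AsO4^3-]
Precipitation begins when Q = Ksp. With [Ag^+] = 8.9 x 10^-4 M:
1.6 × 10^-22 = (8.9 x 10^-4)^3 × [AsO4^3-]
[AsO4^3-] = (1.6 × 10^-22 / 7.05 × 10^-10) = 2.3 x 10^-13 M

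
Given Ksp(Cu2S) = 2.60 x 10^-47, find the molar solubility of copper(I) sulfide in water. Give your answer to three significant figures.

Cu2S(s) ⇌ 2 Cu^+(aq) + S^2-(aq)
Ksp = [Cu^+]^2[S^2-]
If s mol/L of Cu2S dissolves, [Cu^+] = 2s and [S^2-] = s.
So Ksp = (2s)^2 × s = 4s^3
s^3 = 2.60 x 10^-47 / 4, so s = 1.87 × 10^-16 M

s ≈ 1.87e-16 M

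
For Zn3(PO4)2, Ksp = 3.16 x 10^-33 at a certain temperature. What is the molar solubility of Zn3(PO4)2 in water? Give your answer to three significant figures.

s = 1.24 × 10^-7 M

Zn3(PO4)2(s) <=> 3 Zn^2+ + 2 PO4^3-
Ksp = [Zn^2+]^3[PO4^3-]^2
Let s = molar solubility. Then [Zn^2+] = 3s and [PO4^3-] = 2s.
So Ksp = (3s)^3 × (2s)^2 = 108s^5
Solving, s = (3.16 x 10^-33/108)^(1/5) = 1.24 × 10^-7 M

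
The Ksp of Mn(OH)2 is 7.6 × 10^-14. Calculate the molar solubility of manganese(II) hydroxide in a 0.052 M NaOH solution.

Mn(OH)2(s) ⇌ Mn^2+(aq) + 2 OH^-(aq)
Ksp = [Mn^2+][OH^-]^2
If s mol/L dissolves here, [Mn^2+] = s, [OH^-] = 0.052 + 2s ≈ 0.052 (common-ion effect: OH^- is already 0.052 M).
Ksp ≈ s × (0.052)^2
s = 2.8 × 10^-11 M
Check: 2s = 5.6 × 10^-11 ≪ 0.052, so the approximation is valid.

2.8 × 10^-11 M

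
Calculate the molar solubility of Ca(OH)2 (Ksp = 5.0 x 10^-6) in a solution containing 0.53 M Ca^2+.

1.5 × 10^-3 M

Ca(OH)2(s) ⇌ Ca^2+(aq) + 2 OH^-(aq)
Ksp = [Ca^2+][OH^-]^2
Let s be the molar solubility in this solution. [Ca^2+] = 0.53 + s ≈ 0.53, [OH^-] = 2s (common-ion effect: Ca^2+ is already 0.53 M).
Ksp ≈ 0.53 × (2s)^2
s = 1.5 x 10^-3 M
Check: s = 1.5 × 10^-3 ≪ 0.53, so the approximation is valid.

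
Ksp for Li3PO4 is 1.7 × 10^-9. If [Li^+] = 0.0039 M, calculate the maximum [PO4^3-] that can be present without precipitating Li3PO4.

Li3PO4(s) <=> 3 Li^+ + PO4^3-
Ksp = [Li^+]^3[PO4^3-]
Precipitation begins when Q = Ksp. With [Li^+] = 0.0039 M:
1.7 × 10^-9 = (0.0039)^3 × [PO4^3-]
[PO4^3-] = (1.7 × 10^-9 / 5.93 x 10^-8) = 2.9 x 10^-2 M

2.9 x 10^-2 M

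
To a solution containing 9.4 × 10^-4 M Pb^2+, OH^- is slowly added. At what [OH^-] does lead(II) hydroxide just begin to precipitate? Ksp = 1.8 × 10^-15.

Pb(OH)2(s) ⇌ Pb^2+ + 2 OH^-
Ksp = [Pb^2+][OH^-]^2
Precipitation begins when Q = Ksp. With [Pb^2+] = 9.4 × 10^-4 M:
1.8 × 10^-15 = (9.4 × 10^-4) × [OH^-]^2
[OH^-] = (1.8 × 10^-15 / 9.4 × 10^-4)^(1/2) = 1.4 x 10^-6 M

[OH^-] = 1.4 × 10^-6 M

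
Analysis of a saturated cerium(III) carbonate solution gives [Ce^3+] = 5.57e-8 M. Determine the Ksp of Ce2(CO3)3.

1.81 × 10^-36

Ce2(CO3)3(s) <=> 2 Ce^3+(aq) + 3 CO3^2-(aq)
Stoichiometry gives [CO3^2-] = (3/2)[Ce^3+] = 8.355 × 10^-8 M.
Ksp = [Ce^3+]^2[CO3^2-]^3
Ksp = (5.57 x 10^-8)^2 × (8.355 × 10^-8)^3 = 1.81 x 10^-36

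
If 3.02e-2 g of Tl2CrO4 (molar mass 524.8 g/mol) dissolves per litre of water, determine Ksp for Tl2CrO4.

Molar solubility s = (3.02 × 10^-2 g/L) / (524.8 g/mol) = 5.755 × 10^-5 M.
Tl2CrO4(s) <=> 2 Tl^+ + CrO4^2-
For each mole of Tl2CrO4 that dissolves: [Tl^+] = 2s, [CrO4^2-] = s.
Ksp = [Tl^+]^2[CrO4^2-]
So Ksp = (2s)^2 × s = 4s^3
With s = 5.755 x 10^-5: Ksp = 7.62 x 10^-13

Ksp ≈ 7.62e-13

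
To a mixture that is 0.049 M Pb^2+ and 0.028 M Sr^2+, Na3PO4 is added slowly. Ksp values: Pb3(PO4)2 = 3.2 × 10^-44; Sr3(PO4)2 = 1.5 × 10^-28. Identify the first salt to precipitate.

Pb3(PO4)2

Precipitation of each salt starts when its ion product equals its Ksp.
For Pb3(PO4)2: 3.2 × 10^-44 = (0.049)^3 × [PO4^3-]^2  ⇒  [PO4^3-] = 1.6 x 10^-20 M.
For Sr3(PO4)2: 1.5 × 10^-28 = (0.028)^3 × [PO4^3-]^2  ⇒  [PO4^3-] = 2.6 x 10^-12 M.
The salt with the lower threshold [PO4^3-] precipitates first: Pb3(PO4)2.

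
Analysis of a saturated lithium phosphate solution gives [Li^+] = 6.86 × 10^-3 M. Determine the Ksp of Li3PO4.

Li3PO4(s) <=> 3 Li^+ + PO4^3-
Stoichiometry gives [PO4^3-] = (1/3)[Li^+] = 2.287 × 10^-3 M.
Ksp = [Li^+]^3[PO4^3-]
Ksp = (6.86 × 10^-3)^3 × 2.287 × 10^-3 = 7.38 × 10^-10

7.38 × 10^-10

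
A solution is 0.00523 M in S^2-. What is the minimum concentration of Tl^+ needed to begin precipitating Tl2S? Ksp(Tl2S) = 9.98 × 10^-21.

[Tl^+] = 1.38 × 10^-9 M

Tl2S(s) <=> 2 Tl^+(aq) + S^2-(aq)
Ksp = [Tl^+]^2[S^2-]
Precipitation begins when Q = Ksp. With [S^2-] = 0.00523 M:
9.98 × 10^-21 = (0.00523) × [Tl^+]^2
[Tl^+] = (9.98 × 10^-21 / 5.23 x 10^-3)^(1/2) = 1.38 x 10^-9 M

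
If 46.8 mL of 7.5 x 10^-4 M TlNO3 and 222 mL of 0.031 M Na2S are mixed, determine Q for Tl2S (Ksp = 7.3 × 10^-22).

4.4 × 10^-10

Total volume = 46.8 + 222 = 268.8 mL.
[Tl^+] = 7.5 x 10^-4 × (46.8/268.8) = 1.31 × 10^-4 M
[S^2-] = 3.1 × 10^-2 × (222/268.8) = 2.56 × 10^-2 M
Tl2S(s) <=> 2 Tl^+ + S^2-, so Q = [Tl^+]^2[S^2-]
Q = (1.31 × 10^-4)^2(2.56 × 10^-2) = 4.4 × 10^-10
Q > Ksp, so Tl2S will precipitate.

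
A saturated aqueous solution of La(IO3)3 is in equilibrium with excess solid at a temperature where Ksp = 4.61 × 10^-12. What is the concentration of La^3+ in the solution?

[La^3+] ≈ 6.43 x 10^-4 M

La(IO3)3(s) ⇌ La^3+ + 3 IO3^-
Ksp = [La^3+][IO3^-]^3
For each mole of La(IO3)3 that dissolves: [La^3+] = s, [IO3^-] = 3s.
Ksp = s(3s)^3 = 27s^4
s = (4.61 × 10^-12 / 27)^(1/4) = 6.428 × 10^-4 M
[La^3+] = s = 6.43 × 10^-4 M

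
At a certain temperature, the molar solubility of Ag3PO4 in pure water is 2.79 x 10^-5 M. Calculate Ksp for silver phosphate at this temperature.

Ksp = 1.64e-17

Ag3PO4(s) <=> 3 Ag^+ + PO4^3-
If s mol/L of Ag3PO4 dissolves, [Ag^+] = 3s and [PO4^3-] = s.
Ksp = [Ag^+]^3[PO4^3-]
Substituting: Ksp = (3s)^3s = 27s^4
With s = 2.79 x 10^-5: Ksp = 1.64 x 10^-17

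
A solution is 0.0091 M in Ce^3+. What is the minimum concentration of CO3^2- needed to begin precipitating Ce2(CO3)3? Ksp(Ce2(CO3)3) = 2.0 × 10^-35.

6.2 x 10^-11 M

Ce2(CO3)3(s) ⇌ 2 Ce^3+(aq) + 3 CO3^2-(aq)
Ksp = [Ce^3+]^2[CO3^2-]^3
Precipitation begins when Q = Ksp. With [Ce^3+] = 0.0091 M:
2.0 × 10^-35 = (0.0091)^2 × [CO3^2-]^3
[CO3^2-] = (2.0 × 10^-35 / 8.28 × 10^-5)^(1/3) = 6.2 x 10^-11 M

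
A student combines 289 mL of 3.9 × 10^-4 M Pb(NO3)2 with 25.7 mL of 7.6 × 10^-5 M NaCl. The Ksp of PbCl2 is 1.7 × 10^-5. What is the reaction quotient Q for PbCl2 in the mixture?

Q ≈ 1.4e-14

Total volume = 289 + 25.7 = 314.7 mL.
[Pb^2+] = 3.9 x 10^-4 × (289/314.7) = 3.58 x 10^-4 M
[Cl^-] = 7.6 × 10^-5 × (25.7/314.7) = 6.21 × 10^-6 M
PbCl2(s) <=> Pb^2+(aq) + 2 Cl^-(aq), so Q = [Pb^2+][Cl^-]^2
Q = (3.58 × 10^-4)(6.21 x 10^-6)^2 = 1.4 x 10^-14
Q < Ksp, so no precipitate of PbCl2 forms.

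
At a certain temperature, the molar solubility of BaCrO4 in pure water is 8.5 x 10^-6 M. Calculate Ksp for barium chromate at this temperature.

7.2 × 10^-11

BaCrO4(s) ⇌ Ba^2+ + CrO4^2-
If s mol/L of BaCrO4 dissolves, [Ba^2+] = s and [CrO4^2-] = s.
Ksp = [Ba^2+][CrO4^2-]
Ksp = s × s = s^2
With s = 8.5 x 10^-6: Ksp = 7.2 × 10^-11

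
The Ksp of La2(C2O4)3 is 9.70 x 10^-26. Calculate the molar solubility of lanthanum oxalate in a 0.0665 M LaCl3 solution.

s = 9.33e-9 M

La2(C2O4)3(s) ⇌ 2 La^3+(aq) + 3 C2O4^2-(aq)
Ksp = [La^3+]^2[C2O4^2-]^3
Let s = moles of La2(C2O4)3 that dissolve per litre. [La^3+] = 0.0665 + 2s ≈ 0.0665, [C2O4^2-] = 3s (since La^3+ from LaCl3 dominates).
Ksp ≈ (0.0665)^2 × (3s)^3
s = 9.33 x 10^-9 M
Check: 2s = 1.9 × 10^-8 ≪ 0.0665, so the approximation is valid.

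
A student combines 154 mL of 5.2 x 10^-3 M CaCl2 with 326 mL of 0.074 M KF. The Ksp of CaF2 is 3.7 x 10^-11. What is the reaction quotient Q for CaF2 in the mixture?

4.2 × 10^-6

Total volume = 154 + 326 = 480 mL.
[Ca^2+] = 5.2 × 10^-3 × (154/480) = 1.67 x 10^-3 M
[F^-] = 7.4 × 10^-2 × (326/480) = 5.03 × 10^-2 M
CaF2(s) <=> Ca^2+ + 2 F^-, so Q = [Ca^2+][F^-]^2
Q = (1.67 × 10^-3)(5.03 x 10^-2)^2 = 4.2 × 10^-6
Q > Ksp, so CaF2 will precipitate.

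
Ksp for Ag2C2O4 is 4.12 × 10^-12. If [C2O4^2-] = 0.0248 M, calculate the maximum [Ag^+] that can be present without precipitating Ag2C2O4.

Ag2C2O4(s) ⇌ 2 Ag^+(aq) + C2O4^2-(aq)
Ksp = [Ag^+]^2[C2O4^2-]
Precipitation begins when Q = Ksp. With [C2O4^2-] = 0.0248 M:
4.12 × 10^-12 = (0.0248) × [Ag^+]^2
[Ag^+] = (4.12 × 10^-12 / 2.48 × 10^-2)^(1/2) = 1.29 × 10^-5 M

[Ag^+] ≈ 1.29e-5 M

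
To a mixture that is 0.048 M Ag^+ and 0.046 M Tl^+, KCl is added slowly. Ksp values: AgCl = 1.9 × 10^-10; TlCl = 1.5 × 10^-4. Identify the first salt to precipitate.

Precipitation of each salt starts when its ion product equals its Ksp.
For AgCl: 1.9 × 10^-10 = 0.048 × [Cl^-]  ⇒  [Cl^-] = 4.0 × 10^-9 M.
For TlCl: 1.5 × 10^-4 = 0.046 × [Cl^-]  ⇒  [Cl^-] = 3.3 × 10^-3 M.
The salt with the lower threshold [Cl^-] precipitates first: AgCl.

AgCl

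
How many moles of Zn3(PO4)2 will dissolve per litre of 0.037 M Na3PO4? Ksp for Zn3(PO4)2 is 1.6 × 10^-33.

s = 3.5e-11 M

Zn3(PO4)2(s) ⇌ 3 Zn^2+ + 2 PO4^3-
Ksp = [Zn^2+]^3[PO4^3-]^2
If s mol/L dissolves here, [Zn^2+] = 3s, [PO4^3-] = 0.037 + 2s ≈ 0.037 (since PO4^3- from Na3PO4 dominates).
Ksp ≈ (3s)^3 × (0.037)^2
s = 3.5 x 10^-11 M
Check: 2s = 7.0 × 10^-11 ≪ 0.037, so the approximation is valid.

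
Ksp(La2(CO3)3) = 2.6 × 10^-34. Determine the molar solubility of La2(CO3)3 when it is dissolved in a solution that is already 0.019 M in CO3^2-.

La2(CO3)3(s) ⇌ 2 La^3+(aq) + 3 CO3^2-(aq)
Ksp = [La^3+]^2[CO3^2-]^3
Let s be the molar solubility in this solution. [La^3+] = 2s, [CO3^2-] = 0.019 + 3s ≈ 0.019 (Ksp is small, so little additional dissolves).
Ksp ≈ (2s)^2 × (0.019)^3
s = 3.1 × 10^-15 M
Check: 3s = 9.2 x 10^-15 ≪ 0.019, so the approximation is valid.

s = 3.1 x 10^-15 M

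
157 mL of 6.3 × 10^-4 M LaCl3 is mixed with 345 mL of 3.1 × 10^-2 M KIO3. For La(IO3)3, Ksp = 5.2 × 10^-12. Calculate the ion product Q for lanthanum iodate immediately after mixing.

Q = 1.9 x 10^-9

Total volume = 157 + 345 = 502 mL.
[La^3+] = 6.3 × 10^-4 × (157/502) = 1.97 × 10^-4 M
[IO3^-] = 3.1 × 10^-2 × (345/502) = 2.13 × 10^-2 M
La(IO3)3(s) ⇌ La^3+ + 3 IO3^-, so Q = [La^3+][IO3^-]^3
Q = (1.97 x 10^-4)(2.13 × 10^-2)^3 = 1.9 × 10^-9
Q > Ksp, so La(IO3)3 will precipitate.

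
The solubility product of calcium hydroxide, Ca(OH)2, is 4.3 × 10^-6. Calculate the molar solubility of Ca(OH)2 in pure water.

s = 0.010 M

Ca(OH)2(s) <=> Ca^2+(aq) + 2 OH^-(aq)
Ksp = [Ca^2+][OH^-]^2
With molar solubility s: [Ca^2+] = s, [OH^-] = 2s.
Ksp = s(2s)^2 = 4s^3
s = (4.3 × 10^-6 / 4)^(1/3) = 1.0 x 10^-2 M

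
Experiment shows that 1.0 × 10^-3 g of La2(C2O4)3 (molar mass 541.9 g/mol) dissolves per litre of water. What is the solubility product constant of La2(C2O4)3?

Molar solubility s = (1.0 × 10^-3 g/L) / (541.9 g/mol) = 1.85 × 10^-6 M.
La2(C2O4)3(s) <=> 2 La^3+ + 3 C2O4^2-
Let s = molar solubility. Then [La^3+] = 2s and [C2O4^2-] = 3s.
Ksp = [La^3+]^2[C2O4^2-]^3
Substituting: Ksp = (2s)^2(3s)^3 = 108s^5
With s = 1.85 × 10^-6: Ksp = 2.3 x 10^-27

Ksp = 2.3e-27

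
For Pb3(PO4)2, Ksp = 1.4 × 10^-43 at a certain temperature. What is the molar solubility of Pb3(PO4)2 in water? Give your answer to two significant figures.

Pb3(PO4)2(s) <=> 3 Pb^2+ + 2 PO4^3-
Ksp = [Pb^2+]^3[PO4^3-]^2
For each mole of Pb3(PO4)2 that dissolves: [Pb^2+] = 3s, [PO4^3-] = 2s.
Ksp = (3s)^3(2s)^2 = 108s^5
s = (1.4 × 10^-43 / 108)^(1/5) = 1.1 × 10^-9 M

s = 1.1 × 10^-9 M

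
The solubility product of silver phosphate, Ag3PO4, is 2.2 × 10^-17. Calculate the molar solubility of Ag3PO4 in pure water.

Ag3PO4(s) ⇌ 3 Ag^+ + PO4^3-
Ksp = [Ag^+]^3[PO4^3-]
If s mol/L of Ag3PO4 dissolves, [Ag^+] = 3s and [PO4^3-] = s.
So Ksp = (3s)^3 × s = 27s^4
Solving, s = (2.2 × 10^-17/27)^(1/4) = 3.0 × 10^-5 M

s ≈ 3.0 × 10^-5 M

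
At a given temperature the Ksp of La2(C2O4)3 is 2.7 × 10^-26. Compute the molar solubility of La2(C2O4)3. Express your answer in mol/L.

La2(C2O4)3(s) ⇌ 2 La^3+ + 3 C2O4^2-
Ksp = [La^3+]^2[C2O4^2-]^3
With molar solubility s: [La^3+] = 2s, [C2O4^2-] = 3s.
So Ksp = (2s)^2 × (3s)^3 = 108s^5
Solving, s = (2.7 × 10^-26/108)^(1/5) = 3.0 x 10^-6 M

s = 3.0 × 10^-6 M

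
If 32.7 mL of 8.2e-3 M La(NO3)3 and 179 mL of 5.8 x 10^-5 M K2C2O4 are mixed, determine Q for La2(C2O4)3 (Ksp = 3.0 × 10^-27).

Q = 1.9e-19

Total volume = 32.7 + 179 = 211.7 mL.
[La^3+] = 8.2 × 10^-3 × (32.7/211.7) = 1.27 × 10^-3 M
[C2O4^2-] = 5.8 x 10^-5 × (179/211.7) = 4.90 × 10^-5 M
La2(C2O4)3(s) <=> 2 La^3+ + 3 C2O4^2-, so Q = [La^3+]^2[C2O4^2-]^3
Q = (1.27 × 10^-3)^2(4.90 × 10^-5)^3 = 1.9 x 10^-19
Q > Ksp, so La2(C2O4)3 will precipitate.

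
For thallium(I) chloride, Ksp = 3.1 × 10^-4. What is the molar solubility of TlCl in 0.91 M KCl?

s = 3.4 x 10^-4 M

TlCl(s) ⇌ Tl^+ + Cl^-
Ksp = [Tl^+][Cl^-]
Let s be the molar solubility in this solution. [Tl^+] = s, [Cl^-] = 0.91 + s ≈ 0.91 (common-ion effect: Cl^- is already 0.91 M).
Ksp ≈ s × 0.91
s = 3.4 x 10^-4 M
Check: s = 3.4 × 10^-4 ≪ 0.91, so the approximation is valid.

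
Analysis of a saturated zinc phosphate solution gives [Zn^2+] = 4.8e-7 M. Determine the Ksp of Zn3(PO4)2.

Ksp = 1.1 × 10^-32

Zn3(PO4)2(s) ⇌ 3 Zn^2+(aq) + 2 PO4^3-(aq)
Stoichiometry gives [PO4^3-] = (2/3)[Zn^2+] = 3.20 × 10^-7 M.
Ksp = [Zn^2+]^3[PO4^3-]^2
Ksp = (4.8 x 10^-7)^3 × (3.20 × 10^-7)^2 = 1.1 × 10^-32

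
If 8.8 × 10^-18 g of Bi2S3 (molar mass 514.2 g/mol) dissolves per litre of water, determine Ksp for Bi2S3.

1.6e-97

Molar solubility s = (8.8 × 10^-18 g/L) / (514.2 g/mol) = 1.71 × 10^-20 M.
Bi2S3(s) ⇌ 2 Bi^3+ + 3 S^2-
With molar solubility s: [Bi^3+] = 2s, [S^2-] = 3s.
Ksp = [Bi^3+]^2[S^2-]^3
Substituting: Ksp = (2s)^2(3s)^3 = 108s^5
Ksp = 108 × (1.71 × 10^-20)^5 = 1.6 × 10^-97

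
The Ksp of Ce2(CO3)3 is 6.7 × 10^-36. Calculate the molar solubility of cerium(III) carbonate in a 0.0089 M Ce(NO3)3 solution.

Ce2(CO3)3(s) ⇌ 2 Ce^3+(aq) + 3 CO3^2-(aq)
Ksp = [Ce^3+]^2[CO3^2-]^3
Let s = moles of Ce2(CO3)3 that dissolve per litre. [Ce^3+] = 0.0089 + 2s ≈ 0.0089, [CO3^2-] = 3s (Ksp is small, so little additional dissolves).
Ksp ≈ (0.0089)^2 × (3s)^3
s = 1.5 × 10^-11 M
Check: 2s = 2.9 x 10^-11 ≪ 0.0089, so the approximation is valid.

s = 1.5 x 10^-11 M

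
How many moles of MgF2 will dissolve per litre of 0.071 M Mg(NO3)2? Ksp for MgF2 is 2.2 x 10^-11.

MgF2(s) ⇌ Mg^2+(aq) + 2 F^-(aq)
Ksp = [Mg^2+][F^-]^2
Let s be the molar solubility in this solution. [Mg^2+] = 0.071 + s ≈ 0.071, [F^-] = 2s (since Mg^2+ from Mg(NO3)2 dominates).
Ksp ≈ 0.071 × (2s)^2
s = 8.8 x 10^-6 M
Check: s = 8.8 × 10^-6 ≪ 0.071, so the approximation is valid.

s = 8.8 × 10^-6 M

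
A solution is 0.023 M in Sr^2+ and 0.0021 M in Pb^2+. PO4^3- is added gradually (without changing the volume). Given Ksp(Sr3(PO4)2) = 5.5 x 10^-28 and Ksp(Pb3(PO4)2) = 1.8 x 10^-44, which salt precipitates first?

Pb3(PO4)2

Precipitation of each salt starts when its ion product equals its Ksp.
For Sr3(PO4)2: 5.5 x 10^-28 = (0.023)^3 × [PO4^3-]^2  ⇒  [PO4^3-] = 6.7 × 10^-12 M.
For Pb3(PO4)2: 1.8 x 10^-44 = (0.0021)^3 × [PO4^3-]^2  ⇒  [PO4^3-] = 1.4 × 10^-18 M.
The salt with the lower threshold [PO4^3-] precipitates first: Pb3(PO4)2.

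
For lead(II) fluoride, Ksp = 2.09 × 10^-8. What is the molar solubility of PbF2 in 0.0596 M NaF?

s ≈ 5.88e-6 M

PbF2(s) <=> Pb^2+(aq) + 2 F^-(aq)
Ksp = [Pb^2+][F^-]^2
Let s be the molar solubility in this solution. [Pb^2+] = s, [F^-] = 0.0596 + 2s ≈ 0.0596 (common-ion effect: F^- is already 0.0596 M).
Ksp ≈ s × (0.0596)^2
s = 5.88 × 10^-6 M
Check: 2s = 1.2 × 10^-5 ≪ 0.0596, so the approximation is valid.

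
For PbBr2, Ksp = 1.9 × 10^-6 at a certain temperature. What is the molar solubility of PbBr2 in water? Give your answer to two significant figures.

s = 7.8 x 10^-3 M

PbBr2(s) <=> Pb^2+(aq) + 2 Br^-(aq)
Ksp = [Pb^2+][Br^-]^2
With molar solubility s: [Pb^2+] = s, [Br^-] = 2s.
So Ksp = s × (2s)^2 = 4s^3
Solving, s = (1.9 × 10^-6/4)^(1/3) = 7.8 × 10^-3 M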